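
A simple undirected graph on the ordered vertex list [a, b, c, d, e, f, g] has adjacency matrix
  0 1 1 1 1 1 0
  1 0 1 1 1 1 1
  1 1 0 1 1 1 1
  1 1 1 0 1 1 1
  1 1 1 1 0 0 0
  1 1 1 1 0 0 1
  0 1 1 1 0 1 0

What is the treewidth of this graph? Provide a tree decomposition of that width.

Treewidth 4.
One optimal decomposition is:
Bags: B1 = {b, c, d, f, g}  B2 = {a, b, c, d, f}  B3 = {a, b, c, d, e}
Tree: B1–B2, B2–B3

Each bag holds 5 vertices, so the decomposition has width 4, which upper-bounds the treewidth. Conversely, {a, b, c, d, e} is a clique of size 5, and the vertices of any clique must share a bag in every tree decomposition; so some bag has ≥ 5 vertices and tw(G) ≥ 4. Combining the bounds, tw(G) = 4.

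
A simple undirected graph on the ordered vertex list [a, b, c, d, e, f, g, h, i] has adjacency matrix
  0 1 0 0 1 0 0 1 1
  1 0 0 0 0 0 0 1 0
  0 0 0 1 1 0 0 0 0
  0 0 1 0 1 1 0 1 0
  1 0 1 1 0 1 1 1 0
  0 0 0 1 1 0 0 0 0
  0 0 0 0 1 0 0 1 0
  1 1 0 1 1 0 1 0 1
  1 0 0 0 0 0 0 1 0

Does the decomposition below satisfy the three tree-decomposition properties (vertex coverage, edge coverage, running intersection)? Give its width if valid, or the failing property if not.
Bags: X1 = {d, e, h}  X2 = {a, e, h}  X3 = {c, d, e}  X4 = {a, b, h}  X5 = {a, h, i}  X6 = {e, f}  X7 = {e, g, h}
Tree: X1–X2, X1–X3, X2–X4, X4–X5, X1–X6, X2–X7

No — edge (d,f) lies in no bag.

A tree decomposition must satisfy three properties: every vertex lies in some bag; for every edge, both endpoints lie together in some bag; and for every vertex, the bags containing it form a connected subtree. Here edge (d,f) lies in no bag, so the decomposition is invalid.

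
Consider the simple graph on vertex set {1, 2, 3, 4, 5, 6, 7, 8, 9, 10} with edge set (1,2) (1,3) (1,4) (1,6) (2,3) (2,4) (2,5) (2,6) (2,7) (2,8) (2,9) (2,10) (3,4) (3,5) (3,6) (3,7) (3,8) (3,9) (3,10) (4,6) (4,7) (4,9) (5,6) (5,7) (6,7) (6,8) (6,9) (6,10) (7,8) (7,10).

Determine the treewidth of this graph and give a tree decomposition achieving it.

Every bag has size at most 5, so the width is 5 − 1 = 4 and tw(G) ≤ 4. Conversely, {1, 2, 3, 4, 6} is a clique of size 5, and the vertices of any clique must share a bag in every tree decomposition; so some bag has ≥ 5 vertices and tw(G) ≥ 4. The upper and lower bounds meet at 4, so that is the treewidth.

Treewidth 4.
Bags: B1 = {2, 3, 6, 7, 8}  B2 = {2, 3, 4, 6, 7}  B3 = {2, 3, 6, 7, 10}  B4 = {2, 3, 4, 6, 9}  B5 = {2, 3, 5, 6, 7}  B6 = {1, 2, 3, 4, 6}
Tree: B1–B2, B2–B3, B2–B4, B1–B5, B4–B6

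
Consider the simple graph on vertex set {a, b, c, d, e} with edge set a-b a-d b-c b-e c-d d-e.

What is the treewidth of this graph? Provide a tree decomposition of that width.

Every bag has size at most 3, so the width is 3 − 1 = 2 and tw(G) ≤ 2. For the lower bound, G contains the cycle e–b–a–d–e, so G is not a forest; only forests have treewidth ≤ 1, hence tw(G) ≥ 2. The upper and lower bounds meet at 2, so that is the treewidth.

Treewidth 2.
One such decomposition:
Bags: B1 = {b, d, e}  B2 = {a, b, d}  B3 = {b, c, d}
Tree: B1–B2, B2–B3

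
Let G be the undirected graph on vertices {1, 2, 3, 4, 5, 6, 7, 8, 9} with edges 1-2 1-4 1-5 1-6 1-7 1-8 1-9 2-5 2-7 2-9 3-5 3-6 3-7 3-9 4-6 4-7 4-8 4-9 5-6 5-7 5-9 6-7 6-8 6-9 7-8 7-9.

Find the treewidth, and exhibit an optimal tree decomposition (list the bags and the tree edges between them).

Treewidth 4.
Bags: B1 = {1, 5, 6, 7, 9}  B2 = {3, 5, 6, 7, 9}  B3 = {1, 4, 6, 7, 9}  B4 = {1, 4, 6, 7, 8}  B5 = {1, 2, 5, 7, 9}
Tree: B1–B2, B1–B3, B3–B4, B1–B5

Every bag has size at most 5, so the width is 5 − 1 = 4 and tw(G) ≤ 4. Conversely, {1, 2, 5, 7, 9} is a clique of size 5, and the vertices of any clique must share a bag in every tree decomposition; so some bag has ≥ 5 vertices and tw(G) ≥ 4. Therefore the treewidth is 4.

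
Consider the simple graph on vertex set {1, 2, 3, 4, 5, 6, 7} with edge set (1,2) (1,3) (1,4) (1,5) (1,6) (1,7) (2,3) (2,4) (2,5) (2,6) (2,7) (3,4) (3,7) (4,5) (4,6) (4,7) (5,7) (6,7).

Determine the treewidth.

4

A width-4 tree decomposition is:
Bags: B1 = {1, 2, 4, 6, 7}  B2 = {1, 2, 4, 5, 7}  B3 = {1, 2, 3, 4, 7}
Tree: B1–B2, B1–B3
The largest bag has 5 vertices, giving width 4; this decomposition certifies tw(G) ≤ 4. Conversely, {1, 2, 3, 4, 7} is a clique of size 5, and the vertices of any clique must share a bag in every tree decomposition; so some bag has ≥ 5 vertices and tw(G) ≥ 4. Hence tw(G) = 4 exactly.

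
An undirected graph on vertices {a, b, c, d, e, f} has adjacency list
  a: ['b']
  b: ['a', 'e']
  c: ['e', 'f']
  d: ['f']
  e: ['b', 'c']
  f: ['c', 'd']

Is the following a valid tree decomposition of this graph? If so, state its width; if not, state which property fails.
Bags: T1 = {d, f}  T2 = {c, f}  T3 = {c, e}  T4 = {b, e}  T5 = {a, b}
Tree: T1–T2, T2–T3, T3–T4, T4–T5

Checking the three conditions: (i) the bags cover all of {a, b, c, d, e, f}; (ii) for each edge, some bag contains both endpoints; (iii) the bags containing any fixed vertex form a subtree. All hold, so the decomposition is valid with width 2 − 1 = 1.

Yes; width 1.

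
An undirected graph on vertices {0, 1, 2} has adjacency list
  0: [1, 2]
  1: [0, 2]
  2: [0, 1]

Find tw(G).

A width-2 tree decomposition is:
Bags: B1 = {0, 1, 2}
Tree: (single bag)
With just one bag of size 3, the width is 3 − 1 = 2, so tw(G) ≤ 2. For the lower bound, the 3 vertices {0, 1, 2} are pairwise adjacent, and any tree decomposition puts a clique entirely inside one bag — forcing width ≥ 2. Therefore the treewidth is 2.

2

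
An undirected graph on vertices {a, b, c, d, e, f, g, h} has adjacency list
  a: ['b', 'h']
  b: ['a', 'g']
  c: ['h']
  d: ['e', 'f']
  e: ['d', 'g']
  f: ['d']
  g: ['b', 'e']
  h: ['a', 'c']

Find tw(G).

1

A width-1 tree decomposition is:
Bags: B1 = {c, h}  B2 = {a, h}  B3 = {a, b}  B4 = {b, g}  B5 = {e, g}  B6 = {d, e}  B7 = {d, f}
Tree: B1–B2, B2–B3, B3–B4, B4–B5, B5–B6, B6–B7
Every bag has size at most 2, so the width is 2 − 1 = 1 and tw(G) ≤ 1. Since G has at least one edge (e.g. c–h), it is not an edgeless graph, so tw(G) ≥ 1. The upper and lower bounds meet at 1, so that is the treewidth.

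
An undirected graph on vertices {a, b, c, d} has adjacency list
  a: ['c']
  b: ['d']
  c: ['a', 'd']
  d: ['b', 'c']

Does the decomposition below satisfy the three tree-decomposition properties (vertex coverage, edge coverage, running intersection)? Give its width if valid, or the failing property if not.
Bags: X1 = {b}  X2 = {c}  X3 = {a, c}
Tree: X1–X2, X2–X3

No — vertex d appears in no bag.

A tree decomposition must satisfy three properties: every vertex lies in some bag; for every edge, both endpoints lie together in some bag; and for every vertex, the bags containing it form a connected subtree. Here vertex d appears in no bag, so the decomposition is invalid.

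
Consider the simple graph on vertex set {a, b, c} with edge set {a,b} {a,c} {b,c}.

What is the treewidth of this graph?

A width-2 tree decomposition is:
Bags: B1 = {a, b, c}
Tree: (single bag)
With just one bag of size 3, the width is 3 − 1 = 2, so tw(G) ≤ 2. For the lower bound, the 3 vertices {a, b, c} are pairwise adjacent, and any tree decomposition puts a clique entirely inside one bag — forcing width ≥ 2. Hence tw(G) = 2 exactly.

2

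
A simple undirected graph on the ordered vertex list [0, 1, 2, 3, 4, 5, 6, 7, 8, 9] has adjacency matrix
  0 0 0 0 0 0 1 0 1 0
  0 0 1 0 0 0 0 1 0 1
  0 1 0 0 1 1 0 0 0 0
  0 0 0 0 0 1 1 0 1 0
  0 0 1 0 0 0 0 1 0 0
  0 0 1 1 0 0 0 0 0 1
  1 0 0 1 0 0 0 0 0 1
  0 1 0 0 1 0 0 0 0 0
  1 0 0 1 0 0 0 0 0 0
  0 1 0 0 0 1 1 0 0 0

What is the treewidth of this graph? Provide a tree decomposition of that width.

The largest bag has 3 vertices, giving width 2; this decomposition certifies tw(G) ≤ 2. Since 8–0–6–3–8 is a cycle in G, G is not acyclic. Forests are exactly the graphs of treewidth ≤ 1, so tw(G) ≥ 2. Therefore the treewidth is 2.

Treewidth 2.
Bags: B1 = {0, 3, 8}  B2 = {0, 3, 6}  B3 = {3, 5, 6}  B4 = {5, 6, 9}  B5 = {2, 5, 9}  B6 = {1, 2, 9}  B7 = {1, 2, 4}  B8 = {1, 4, 7}
Tree: B1–B2, B2–B3, B3–B4, B4–B5, B5–B6, B6–B7, B7–B8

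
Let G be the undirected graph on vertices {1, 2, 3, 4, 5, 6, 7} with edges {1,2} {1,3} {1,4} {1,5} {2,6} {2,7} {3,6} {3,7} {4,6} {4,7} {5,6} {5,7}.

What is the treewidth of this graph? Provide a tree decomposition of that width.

Each bag holds 4 vertices, so the decomposition has width 3, which upper-bounds the treewidth. For the lower bound: the 4 vertex sets {1,2}, {4,7}, {6}, {5} are disjoint, each induces a connected subgraph, and every pair is joined by at least one edge of G. Contracting each set to a single vertex therefore yields K_{4} as a minor, and since treewidth is minor-monotone, tw(G) ≥ tw(K_{4}) = 3. Combining the bounds, tw(G) = 3.

Treewidth 3.
One such decomposition:
Bags: B1 = {1, 2, 6, 7}  B2 = {1, 4, 6, 7}  B3 = {1, 5, 6, 7}  B4 = {1, 3, 6, 7}
Tree: B1–B2, B2–B3, B3–B4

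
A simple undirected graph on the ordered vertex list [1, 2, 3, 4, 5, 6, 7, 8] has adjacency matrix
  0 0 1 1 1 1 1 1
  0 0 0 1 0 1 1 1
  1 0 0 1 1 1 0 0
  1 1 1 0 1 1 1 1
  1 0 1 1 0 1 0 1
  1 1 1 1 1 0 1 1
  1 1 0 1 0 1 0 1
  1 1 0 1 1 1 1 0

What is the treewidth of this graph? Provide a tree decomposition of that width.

Treewidth 4.
One optimal decomposition is:
Bags: B1 = {2, 4, 6, 7, 8}  B2 = {1, 4, 6, 7, 8}  B3 = {1, 4, 5, 6, 8}  B4 = {1, 3, 4, 5, 6}
Tree: B1–B2, B2–B3, B3–B4

The largest bag has 5 vertices, giving width 4; this decomposition certifies tw(G) ≤ 4. For the lower bound, the 5 vertices {1, 4, 5, 6, 8} are pairwise adjacent, and any tree decomposition puts a clique entirely inside one bag — forcing width ≥ 4. The upper and lower bounds meet at 4, so that is the treewidth.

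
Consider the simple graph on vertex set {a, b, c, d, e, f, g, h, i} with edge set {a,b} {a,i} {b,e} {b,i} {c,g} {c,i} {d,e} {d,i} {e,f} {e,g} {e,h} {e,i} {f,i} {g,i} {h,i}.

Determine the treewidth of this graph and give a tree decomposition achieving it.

Treewidth 2.
Bags: B1 = {d, e, i}  B2 = {b, e, i}  B3 = {e, g, i}  B4 = {e, h, i}  B5 = {c, g, i}  B6 = {a, b, i}  B7 = {e, f, i}
Tree: B1–B2, B1–B3, B3–B4, B3–B5, B2–B6, B2–B7

Every bag has size at most 3, so the width is 3 − 1 = 2 and tw(G) ≤ 2. For the lower bound, the 3 vertices {d, e, i} are pairwise adjacent, and any tree decomposition puts a clique entirely inside one bag — forcing width ≥ 2. Therefore the treewidth is 2.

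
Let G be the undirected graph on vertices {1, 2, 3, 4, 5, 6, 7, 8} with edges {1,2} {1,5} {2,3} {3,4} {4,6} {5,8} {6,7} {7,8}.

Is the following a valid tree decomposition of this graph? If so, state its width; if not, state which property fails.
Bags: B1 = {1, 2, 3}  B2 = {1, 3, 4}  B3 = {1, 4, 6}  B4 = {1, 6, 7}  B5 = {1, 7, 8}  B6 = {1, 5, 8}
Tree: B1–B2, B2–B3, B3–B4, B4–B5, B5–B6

Vertex coverage: the bags together contain {1, 2, 3, 4, 5, 6, 7, 8}, the full vertex set. Edge coverage: each edge of G has both endpoints in at least one bag. Running intersection: for every vertex, the bags containing it form a connected subtree. All three properties hold, so this is a valid tree decomposition of width max|bag| − 1 = 2, and hence tw(G) ≤ 2.

Yes; width 2.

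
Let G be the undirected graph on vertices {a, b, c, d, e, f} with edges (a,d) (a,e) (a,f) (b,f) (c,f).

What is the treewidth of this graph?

A width-1 tree decomposition is:
Bags: B1 = {a, d}  B2 = {a, f}  B3 = {b, f}  B4 = {c, f}  B5 = {a, e}
Tree: B1–B2, B2–B3, B2–B4, B1–B5
Each bag holds 2 vertices, so the decomposition has width 1, which upper-bounds the treewidth. Since G has at least one edge (e.g. d–a), it is not an edgeless graph, so tw(G) ≥ 1. Therefore the treewidth is 1.

1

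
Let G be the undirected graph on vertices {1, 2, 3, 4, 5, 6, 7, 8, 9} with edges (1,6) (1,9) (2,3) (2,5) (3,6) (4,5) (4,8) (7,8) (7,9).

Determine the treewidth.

2

A width-2 tree decomposition is:
Bags: B1 = {2, 3, 5}  B2 = {3, 4, 5}  B3 = {3, 4, 8}  B4 = {3, 7, 8}  B5 = {3, 7, 9}  B6 = {1, 3, 9}  B7 = {1, 3, 6}
Tree: B1–B2, B2–B3, B3–B4, B4–B5, B5–B6, B6–B7
Each bag holds 3 vertices, so the decomposition has width 2, which upper-bounds the treewidth. Since 3–2–5–4–8–7–9–1–6–3 is a cycle in G, G is not acyclic. Forests are exactly the graphs of treewidth ≤ 1, so tw(G) ≥ 2. Hence tw(G) = 2 exactly.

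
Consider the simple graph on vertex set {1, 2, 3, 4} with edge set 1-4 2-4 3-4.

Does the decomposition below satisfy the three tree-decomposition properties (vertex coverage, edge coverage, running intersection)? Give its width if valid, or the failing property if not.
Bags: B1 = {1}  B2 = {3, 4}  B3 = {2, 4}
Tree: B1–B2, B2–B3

No — edge (4,1) lies in no bag.

A tree decomposition must satisfy three properties: every vertex lies in some bag; for every edge, both endpoints lie together in some bag; and for every vertex, the bags containing it form a connected subtree. Here edge (4,1) lies in no bag, so the decomposition is invalid.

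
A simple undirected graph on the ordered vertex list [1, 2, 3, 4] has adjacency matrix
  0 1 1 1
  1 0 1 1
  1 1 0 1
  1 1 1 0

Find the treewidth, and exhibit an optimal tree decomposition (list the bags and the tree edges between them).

A single bag containing all 4 vertices is trivially a valid decomposition of width 3. On the other hand G contains the 4-clique {1, 2, 3, 4}. A clique must lie in a single bag of any decomposition, so no decomposition can have width below 3. Hence tw(G) = 3 exactly.

Treewidth 3.
One optimal decomposition is:
Bags: B1 = {1, 2, 3, 4}
Tree: (single bag)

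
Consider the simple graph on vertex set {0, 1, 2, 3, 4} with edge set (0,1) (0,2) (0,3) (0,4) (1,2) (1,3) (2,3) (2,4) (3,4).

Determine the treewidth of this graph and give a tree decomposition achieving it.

Treewidth 3.
Bags: B1 = {0, 1, 2, 3}  B2 = {0, 2, 3, 4}
Tree: B1–B2

Each bag holds 4 vertices, so the decomposition has width 3, which upper-bounds the treewidth. On the other hand G contains the 4-clique {0, 1, 2, 3}. A clique must lie in a single bag of any decomposition, so no decomposition can have width below 3. The upper and lower bounds meet at 3, so that is the treewidth.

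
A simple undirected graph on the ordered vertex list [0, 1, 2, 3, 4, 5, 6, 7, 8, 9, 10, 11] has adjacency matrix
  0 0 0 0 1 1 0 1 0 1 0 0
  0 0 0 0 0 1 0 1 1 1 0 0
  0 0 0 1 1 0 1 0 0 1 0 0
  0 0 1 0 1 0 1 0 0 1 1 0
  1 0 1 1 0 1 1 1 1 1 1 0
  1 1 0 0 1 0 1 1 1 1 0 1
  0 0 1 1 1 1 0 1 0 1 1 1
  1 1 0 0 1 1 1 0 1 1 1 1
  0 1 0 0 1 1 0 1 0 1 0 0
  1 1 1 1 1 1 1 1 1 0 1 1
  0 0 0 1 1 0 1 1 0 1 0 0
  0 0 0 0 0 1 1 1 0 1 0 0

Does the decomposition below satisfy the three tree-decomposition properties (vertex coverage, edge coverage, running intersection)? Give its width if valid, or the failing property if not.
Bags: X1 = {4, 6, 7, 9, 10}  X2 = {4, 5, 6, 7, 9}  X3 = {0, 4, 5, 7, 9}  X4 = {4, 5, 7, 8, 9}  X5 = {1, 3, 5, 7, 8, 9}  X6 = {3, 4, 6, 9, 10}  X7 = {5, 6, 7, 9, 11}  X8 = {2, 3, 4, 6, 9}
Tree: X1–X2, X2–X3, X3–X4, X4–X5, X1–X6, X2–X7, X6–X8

A tree decomposition must satisfy three properties: every vertex lies in some bag; for every edge, both endpoints lie together in some bag; and for every vertex, the bags containing it form a connected subtree. Here bags containing vertex 3 are not connected in the tree, so the decomposition is invalid.

No — bags containing vertex 3 are not connected in the tree.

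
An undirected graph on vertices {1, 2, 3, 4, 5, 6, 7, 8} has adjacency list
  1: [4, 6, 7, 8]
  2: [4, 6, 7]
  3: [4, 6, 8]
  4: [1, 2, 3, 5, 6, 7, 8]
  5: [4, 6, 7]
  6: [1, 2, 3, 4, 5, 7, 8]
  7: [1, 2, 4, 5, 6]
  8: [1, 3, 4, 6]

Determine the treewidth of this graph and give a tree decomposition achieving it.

Every bag has size at most 4, so the width is 4 − 1 = 3 and tw(G) ≤ 3. For the lower bound, the 4 vertices {1, 4, 6, 8} are pairwise adjacent, and any tree decomposition puts a clique entirely inside one bag — forcing width ≥ 3. Combining the bounds, tw(G) = 3.

Treewidth 3.
Bags: B1 = {2, 4, 6, 7}  B2 = {1, 4, 6, 7}  B3 = {1, 4, 6, 8}  B4 = {3, 4, 6, 8}  B5 = {4, 5, 6, 7}
Tree: B1–B2, B2–B3, B3–B4, B2–B5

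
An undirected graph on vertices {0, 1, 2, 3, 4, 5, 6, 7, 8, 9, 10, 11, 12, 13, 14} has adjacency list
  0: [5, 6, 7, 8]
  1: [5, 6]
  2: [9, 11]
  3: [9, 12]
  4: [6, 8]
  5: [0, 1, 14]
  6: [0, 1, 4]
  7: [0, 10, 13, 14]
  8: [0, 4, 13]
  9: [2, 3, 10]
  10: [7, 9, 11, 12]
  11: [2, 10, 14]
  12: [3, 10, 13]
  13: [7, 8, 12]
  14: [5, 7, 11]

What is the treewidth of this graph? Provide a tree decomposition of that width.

Treewidth 3.
One optimal decomposition is:
Bags: B1 = {2, 3, 9, 11}  B2 = {3, 9, 10, 11}  B3 = {3, 10, 11, 12}  B4 = {10, 11, 12, 14}  B5 = {7, 10, 12, 14}  B6 = {7, 12, 13, 14}  B7 = {5, 7, 13, 14}  B8 = {0, 5, 7, 13}  B9 = {0, 5, 8, 13}  B10 = {0, 1, 5, 8}  B11 = {0, 1, 6, 8}  B12 = {1, 4, 6, 8}
Tree: B1–B2, B2–B3, B3–B4, B4–B5, B5–B6, B6–B7, B7–B8, B8–B9, B9–B10, B10–B11, B11–B12

The largest bag has 4 vertices, giving width 3; this decomposition certifies tw(G) ≤ 3. For the lower bound: the 4 vertex sets {2,3,9}, {11}, {10}, {7,12,13,14} are disjoint, each induces a connected subgraph, and every pair is joined by at least one edge of G. Contracting each set to a single vertex therefore yields K_{4} as a minor, and since treewidth is minor-monotone, tw(G) ≥ tw(K_{4}) = 3. Combining the bounds, tw(G) = 3.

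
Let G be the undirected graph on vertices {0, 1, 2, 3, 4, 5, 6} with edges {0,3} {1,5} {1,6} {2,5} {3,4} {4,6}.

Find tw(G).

1

A width-1 tree decomposition is:
Bags: B1 = {2, 5}  B2 = {1, 5}  B3 = {1, 6}  B4 = {4, 6}  B5 = {3, 4}  B6 = {0, 3}
Tree: B1–B2, B2–B3, B3–B4, B4–B5, B5–B6
Each bag holds 2 vertices, so the decomposition has width 1, which upper-bounds the treewidth. Since G has at least one edge (e.g. 2–5), it is not an edgeless graph, so tw(G) ≥ 1. The upper and lower bounds meet at 1, so that is the treewidth.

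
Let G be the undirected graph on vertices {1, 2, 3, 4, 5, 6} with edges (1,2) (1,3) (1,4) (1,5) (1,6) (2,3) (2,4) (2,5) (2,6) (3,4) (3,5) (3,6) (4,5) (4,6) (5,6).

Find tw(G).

A width-5 tree decomposition is:
Bags: B1 = {1, 2, 3, 4, 5, 6}
Tree: (single bag)
A single bag containing all 6 vertices is trivially a valid decomposition of width 5. Conversely, {1, 2, 3, 4, 5, 6} is a clique of size 6, and the vertices of any clique must share a bag in every tree decomposition; so some bag has ≥ 6 vertices and tw(G) ≥ 5. Therefore the treewidth is 5.

5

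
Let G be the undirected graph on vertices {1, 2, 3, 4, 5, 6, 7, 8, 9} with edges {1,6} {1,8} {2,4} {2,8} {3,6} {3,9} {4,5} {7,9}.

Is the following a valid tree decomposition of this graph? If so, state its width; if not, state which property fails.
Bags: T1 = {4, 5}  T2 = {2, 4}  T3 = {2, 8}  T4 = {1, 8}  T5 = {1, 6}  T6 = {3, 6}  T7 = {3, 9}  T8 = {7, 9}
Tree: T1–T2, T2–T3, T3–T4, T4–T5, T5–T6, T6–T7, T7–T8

Yes; width 1.

Every vertex of G appears in some bag (union = {1, 2, 3, 4, 5, 6, 7, 8, 9}); every edge is covered by a bag; and for each vertex v the set of bags containing v is connected in the bag tree. The decomposition is therefore valid. The largest bag has 2 vertices, so the width is 1.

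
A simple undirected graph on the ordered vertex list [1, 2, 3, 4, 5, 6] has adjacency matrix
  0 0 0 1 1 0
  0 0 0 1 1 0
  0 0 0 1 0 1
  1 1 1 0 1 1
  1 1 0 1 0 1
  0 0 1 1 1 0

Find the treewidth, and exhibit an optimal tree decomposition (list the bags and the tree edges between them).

Each bag holds 3 vertices, so the decomposition has width 2, which upper-bounds the treewidth. For the lower bound, the 3 vertices {3, 4, 6} are pairwise adjacent, and any tree decomposition puts a clique entirely inside one bag — forcing width ≥ 2. The upper and lower bounds meet at 2, so that is the treewidth.

Treewidth 2.
One optimal decomposition is:
Bags: B1 = {3, 4, 6}  B2 = {4, 5, 6}  B3 = {1, 4, 5}  B4 = {2, 4, 5}
Tree: B1–B2, B2–B3, B3–B4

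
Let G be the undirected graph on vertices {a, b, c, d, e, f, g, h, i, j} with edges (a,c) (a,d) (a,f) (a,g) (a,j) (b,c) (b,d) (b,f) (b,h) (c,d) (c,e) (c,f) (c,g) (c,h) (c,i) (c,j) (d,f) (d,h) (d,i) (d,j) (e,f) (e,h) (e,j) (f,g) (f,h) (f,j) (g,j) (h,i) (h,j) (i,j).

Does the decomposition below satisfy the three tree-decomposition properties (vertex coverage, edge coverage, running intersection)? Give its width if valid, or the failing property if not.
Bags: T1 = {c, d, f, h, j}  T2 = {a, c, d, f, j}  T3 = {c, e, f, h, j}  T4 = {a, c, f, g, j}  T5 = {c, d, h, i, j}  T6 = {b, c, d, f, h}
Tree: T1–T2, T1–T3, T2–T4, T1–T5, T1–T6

Yes; width 4.

Vertex coverage: the bags together contain {a, b, c, d, e, f, g, h, i, j}, the full vertex set. Edge coverage: each edge of G has both endpoints in at least one bag. Running intersection: for every vertex, the bags containing it form a connected subtree. All three properties hold, so this is a valid tree decomposition of width max|bag| − 1 = 4, and hence tw(G) ≤ 4.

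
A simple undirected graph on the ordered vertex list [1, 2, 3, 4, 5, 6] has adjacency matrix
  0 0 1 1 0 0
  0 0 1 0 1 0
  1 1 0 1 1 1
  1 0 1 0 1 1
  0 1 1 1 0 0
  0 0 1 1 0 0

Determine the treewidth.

A width-2 tree decomposition is:
Bags: B1 = {3, 4, 5}  B2 = {2, 3, 5}  B3 = {1, 3, 4}  B4 = {3, 4, 6}
Tree: B1–B2, B1–B3, B3–B4
Each bag holds 3 vertices, so the decomposition has width 2, which upper-bounds the treewidth. On the other hand G contains the 3-clique {2, 3, 5}. A clique must lie in a single bag of any decomposition, so no decomposition can have width below 2. The upper and lower bounds meet at 2, so that is the treewidth.

2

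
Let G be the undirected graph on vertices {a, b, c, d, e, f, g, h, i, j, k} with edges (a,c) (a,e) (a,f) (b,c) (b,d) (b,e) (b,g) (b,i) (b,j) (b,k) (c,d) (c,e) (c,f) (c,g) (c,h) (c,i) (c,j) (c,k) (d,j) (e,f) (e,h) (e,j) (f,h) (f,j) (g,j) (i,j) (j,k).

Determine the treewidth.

A width-3 tree decomposition is:
Bags: B1 = {b, c, j, k}  B2 = {b, c, e, j}  B3 = {c, e, f, j}  B4 = {c, e, f, h}  B5 = {a, c, e, f}  B6 = {b, c, d, j}  B7 = {b, c, i, j}  B8 = {b, c, g, j}
Tree: B1–B2, B2–B3, B3–B4, B3–B5, B1–B6, B1–B7, B6–B8
The largest bag has 4 vertices, giving width 3; this decomposition certifies tw(G) ≤ 3. On the other hand G contains the 4-clique {c, e, f, j}. A clique must lie in a single bag of any decomposition, so no decomposition can have width below 3. Combining the bounds, tw(G) = 3.

3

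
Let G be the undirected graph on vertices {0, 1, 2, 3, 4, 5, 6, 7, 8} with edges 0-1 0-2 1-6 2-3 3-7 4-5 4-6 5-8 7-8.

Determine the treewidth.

A width-2 tree decomposition is:
Bags: B1 = {0, 2, 3}  B2 = {0, 1, 3}  B3 = {1, 3, 6}  B4 = {3, 4, 6}  B5 = {3, 4, 5}  B6 = {3, 5, 8}  B7 = {3, 7, 8}
Tree: B1–B2, B2–B3, B3–B4, B4–B5, B5–B6, B6–B7
Every bag has size at most 3, so the width is 3 − 1 = 2 and tw(G) ≤ 2. Since 3–2–0–1–6–4–5–8–7–3 is a cycle in G, G is not acyclic. Forests are exactly the graphs of treewidth ≤ 1, so tw(G) ≥ 2. Therefore the treewidth is 2.

2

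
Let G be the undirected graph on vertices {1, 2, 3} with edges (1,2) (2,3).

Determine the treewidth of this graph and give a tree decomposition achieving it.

Every bag has size at most 2, so the width is 2 − 1 = 1 and tw(G) ≤ 1. G has an edge, so its treewidth is at least 1. The upper and lower bounds meet at 1, so that is the treewidth.

Treewidth 1.
One optimal decomposition is:
Bags: B1 = {2, 3}  B2 = {1, 2}
Tree: B1–B2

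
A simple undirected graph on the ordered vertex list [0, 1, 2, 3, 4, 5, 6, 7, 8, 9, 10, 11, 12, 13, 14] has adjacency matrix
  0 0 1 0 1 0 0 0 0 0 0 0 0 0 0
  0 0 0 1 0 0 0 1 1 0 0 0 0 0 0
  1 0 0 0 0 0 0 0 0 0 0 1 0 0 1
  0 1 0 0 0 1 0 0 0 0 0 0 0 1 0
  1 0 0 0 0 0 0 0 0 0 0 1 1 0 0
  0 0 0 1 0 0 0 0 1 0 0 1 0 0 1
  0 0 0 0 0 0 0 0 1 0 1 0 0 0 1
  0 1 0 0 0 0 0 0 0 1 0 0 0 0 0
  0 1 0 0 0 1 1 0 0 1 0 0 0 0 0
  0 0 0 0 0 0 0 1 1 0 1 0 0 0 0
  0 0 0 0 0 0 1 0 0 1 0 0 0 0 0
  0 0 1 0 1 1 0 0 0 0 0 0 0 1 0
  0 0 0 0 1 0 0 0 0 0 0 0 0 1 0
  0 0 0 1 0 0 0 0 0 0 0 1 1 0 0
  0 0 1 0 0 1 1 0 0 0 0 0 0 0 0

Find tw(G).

3

A width-3 tree decomposition is:
Bags: B1 = {0, 2, 4, 12}  B2 = {2, 4, 11, 12}  B3 = {2, 11, 12, 13}  B4 = {2, 11, 13, 14}  B5 = {5, 11, 13, 14}  B6 = {3, 5, 13, 14}  B7 = {3, 5, 6, 14}  B8 = {3, 5, 6, 8}  B9 = {1, 3, 6, 8}  B10 = {1, 6, 8, 10}  B11 = {1, 8, 9, 10}  B12 = {1, 7, 9, 10}
Tree: B1–B2, B2–B3, B3–B4, B4–B5, B5–B6, B6–B7, B7–B8, B8–B9, B9–B10, B10–B11, B11–B12
Each bag holds 4 vertices, so the decomposition has width 3, which upper-bounds the treewidth. For the lower bound: the 4 vertex sets {0,4,12}, {2}, {11}, {3,5,13,14} are disjoint, each induces a connected subgraph, and every pair is joined by at least one edge of G. Contracting each set to a single vertex therefore yields K_{4} as a minor, and since treewidth is minor-monotone, tw(G) ≥ tw(K_{4}) = 3. Therefore the treewidth is 3.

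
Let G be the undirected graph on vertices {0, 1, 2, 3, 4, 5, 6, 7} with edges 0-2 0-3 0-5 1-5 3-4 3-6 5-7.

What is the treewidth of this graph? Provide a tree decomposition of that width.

Treewidth 1.
Bags: B1 = {1, 5}  B2 = {0, 5}  B3 = {0, 2}  B4 = {0, 3}  B5 = {3, 4}  B6 = {5, 7}  B7 = {3, 6}
Tree: B1–B2, B2–B3, B2–B4, B4–B5, B1–B6, B4–B7

Each bag holds 2 vertices, so the decomposition has width 1, which upper-bounds the treewidth. Any graph with an edge has treewidth ≥ 1, and G has the edge 5–1. The upper and lower bounds meet at 1, so that is the treewidth.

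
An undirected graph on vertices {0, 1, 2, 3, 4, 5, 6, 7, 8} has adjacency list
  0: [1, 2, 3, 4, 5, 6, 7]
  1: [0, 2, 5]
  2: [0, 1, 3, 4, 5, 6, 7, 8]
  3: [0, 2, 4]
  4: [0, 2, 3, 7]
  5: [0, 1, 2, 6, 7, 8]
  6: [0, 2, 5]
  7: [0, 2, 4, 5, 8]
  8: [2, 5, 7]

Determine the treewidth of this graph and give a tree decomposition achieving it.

Every bag has size at most 4, so the width is 4 − 1 = 3 and tw(G) ≤ 3. For the lower bound, the 4 vertices {0, 2, 3, 4} are pairwise adjacent, and any tree decomposition puts a clique entirely inside one bag — forcing width ≥ 3. Therefore the treewidth is 3.

Treewidth 3.
Bags: B1 = {0, 2, 5, 7}  B2 = {0, 2, 4, 7}  B3 = {0, 1, 2, 5}  B4 = {0, 2, 5, 6}  B5 = {0, 2, 3, 4}  B6 = {2, 5, 7, 8}
Tree: B1–B2, B1–B3, B3–B4, B2–B5, B1–B6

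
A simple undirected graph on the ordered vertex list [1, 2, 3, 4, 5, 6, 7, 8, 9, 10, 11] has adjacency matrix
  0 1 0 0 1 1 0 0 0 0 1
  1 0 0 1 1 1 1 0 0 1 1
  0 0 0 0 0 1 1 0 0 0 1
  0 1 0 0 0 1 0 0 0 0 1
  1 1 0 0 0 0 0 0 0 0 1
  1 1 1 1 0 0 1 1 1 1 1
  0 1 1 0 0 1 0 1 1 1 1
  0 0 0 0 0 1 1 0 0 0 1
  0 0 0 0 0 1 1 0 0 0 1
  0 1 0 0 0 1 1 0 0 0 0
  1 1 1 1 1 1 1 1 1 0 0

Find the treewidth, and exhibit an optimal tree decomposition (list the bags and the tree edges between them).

Treewidth 3.
Bags: B1 = {1, 2, 6, 11}  B2 = {2, 4, 6, 11}  B3 = {2, 6, 7, 11}  B4 = {6, 7, 8, 11}  B5 = {3, 6, 7, 11}  B6 = {1, 2, 5, 11}  B7 = {6, 7, 9, 11}  B8 = {2, 6, 7, 10}
Tree: B1–B2, B1–B3, B3–B4, B3–B5, B1–B6, B3–B7, B3–B8

Each bag holds 4 vertices, so the decomposition has width 3, which upper-bounds the treewidth. Conversely, {1, 2, 5, 11} is a clique of size 4, and the vertices of any clique must share a bag in every tree decomposition; so some bag has ≥ 4 vertices and tw(G) ≥ 3. Therefore the treewidth is 3.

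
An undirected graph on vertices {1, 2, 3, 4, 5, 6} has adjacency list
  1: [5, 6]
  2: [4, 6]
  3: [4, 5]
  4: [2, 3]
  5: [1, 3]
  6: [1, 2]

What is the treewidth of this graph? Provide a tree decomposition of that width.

Treewidth 2.
One such decomposition:
Bags: B1 = {2, 4, 6}  B2 = {1, 4, 6}  B3 = {1, 4, 5}  B4 = {3, 4, 5}
Tree: B1–B2, B2–B3, B3–B4

The largest bag has 3 vertices, giving width 2; this decomposition certifies tw(G) ≤ 2. For the lower bound, G contains the cycle 4–2–6–1–5–3–4, so G is not a forest; only forests have treewidth ≤ 1, hence tw(G) ≥ 2. Therefore the treewidth is 2.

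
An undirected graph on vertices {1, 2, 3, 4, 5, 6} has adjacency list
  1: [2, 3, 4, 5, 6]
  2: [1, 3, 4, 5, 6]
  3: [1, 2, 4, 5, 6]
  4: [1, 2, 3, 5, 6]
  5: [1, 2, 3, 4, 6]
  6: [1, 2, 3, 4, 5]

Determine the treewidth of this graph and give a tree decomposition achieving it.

Treewidth 5.
One such decomposition:
Bags: B1 = {1, 2, 3, 4, 5, 6}
Tree: (single bag)

With just one bag of size 6, the width is 6 − 1 = 5, so tw(G) ≤ 5. Conversely, {1, 2, 3, 4, 5, 6} is a clique of size 6, and the vertices of any clique must share a bag in every tree decomposition; so some bag has ≥ 6 vertices and tw(G) ≥ 5. Hence tw(G) = 5 exactly.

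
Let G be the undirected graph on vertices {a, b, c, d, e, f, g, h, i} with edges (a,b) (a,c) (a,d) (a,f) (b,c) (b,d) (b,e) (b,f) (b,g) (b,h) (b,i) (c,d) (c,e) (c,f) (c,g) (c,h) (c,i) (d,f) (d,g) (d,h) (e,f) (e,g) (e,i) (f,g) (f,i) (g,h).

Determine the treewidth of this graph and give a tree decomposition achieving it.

Treewidth 4.
One such decomposition:
Bags: B1 = {a, b, c, d, f}  B2 = {b, c, d, f, g}  B3 = {b, c, e, f, g}  B4 = {b, c, d, g, h}  B5 = {b, c, e, f, i}
Tree: B1–B2, B2–B3, B2–B4, B3–B5

The largest bag has 5 vertices, giving width 4; this decomposition certifies tw(G) ≤ 4. Conversely, {b, c, d, g, h} is a clique of size 5, and the vertices of any clique must share a bag in every tree decomposition; so some bag has ≥ 5 vertices and tw(G) ≥ 4. Therefore the treewidth is 4.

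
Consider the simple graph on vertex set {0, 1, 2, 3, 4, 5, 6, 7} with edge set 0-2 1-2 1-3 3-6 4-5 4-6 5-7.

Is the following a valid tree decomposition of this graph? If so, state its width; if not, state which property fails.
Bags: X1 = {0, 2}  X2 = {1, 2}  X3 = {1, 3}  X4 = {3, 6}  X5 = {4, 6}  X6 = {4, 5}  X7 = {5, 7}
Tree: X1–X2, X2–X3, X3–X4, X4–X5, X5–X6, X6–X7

Every vertex of G appears in some bag (union = {0, 1, 2, 3, 4, 5, 6, 7}); every edge is covered by a bag; and for each vertex v the set of bags containing v is connected in the bag tree. The decomposition is therefore valid. The largest bag has 2 vertices, so the width is 1.

Yes; width 1.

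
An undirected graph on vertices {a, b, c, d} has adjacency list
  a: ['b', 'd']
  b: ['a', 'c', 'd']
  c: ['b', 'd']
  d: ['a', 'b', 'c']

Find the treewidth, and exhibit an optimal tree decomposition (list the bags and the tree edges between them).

Every bag has size at most 3, so the width is 3 − 1 = 2 and tw(G) ≤ 2. For the lower bound, the 3 vertices {b, c, d} are pairwise adjacent, and any tree decomposition puts a clique entirely inside one bag — forcing width ≥ 2. Therefore the treewidth is 2.

Treewidth 2.
Bags: B1 = {b, c, d}  B2 = {a, b, d}
Tree: B1–B2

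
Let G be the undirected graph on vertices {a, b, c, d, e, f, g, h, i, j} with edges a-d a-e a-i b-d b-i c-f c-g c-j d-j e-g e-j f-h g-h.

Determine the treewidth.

2

A width-2 tree decomposition is:
Bags: B1 = {f, g, h}  B2 = {c, f, g}  B3 = {c, e, g}  B4 = {c, e, j}  B5 = {a, e, j}  B6 = {a, d, j}  B7 = {a, d, i}  B8 = {b, d, i}
Tree: B1–B2, B2–B3, B3–B4, B4–B5, B5–B6, B6–B7, B7–B8
Every bag has size at most 3, so the width is 3 − 1 = 2 and tw(G) ≤ 2. Since h–f–c–g–h is a cycle in G, G is not acyclic. Forests are exactly the graphs of treewidth ≤ 1, so tw(G) ≥ 2. The upper and lower bounds meet at 2, so that is the treewidth.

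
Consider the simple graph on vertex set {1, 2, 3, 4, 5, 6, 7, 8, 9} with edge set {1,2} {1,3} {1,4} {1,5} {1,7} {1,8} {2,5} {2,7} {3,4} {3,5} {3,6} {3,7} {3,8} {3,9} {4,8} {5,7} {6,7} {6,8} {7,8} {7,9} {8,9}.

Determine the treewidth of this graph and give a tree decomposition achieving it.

Treewidth 3.
One such decomposition:
Bags: B1 = {1, 3, 7, 8}  B2 = {3, 6, 7, 8}  B3 = {1, 3, 5, 7}  B4 = {3, 7, 8, 9}  B5 = {1, 3, 4, 8}  B6 = {1, 2, 5, 7}
Tree: B1–B2, B1–B3, B1–B4, B1–B5, B3–B6

Each bag holds 4 vertices, so the decomposition has width 3, which upper-bounds the treewidth. Conversely, {1, 2, 5, 7} is a clique of size 4, and the vertices of any clique must share a bag in every tree decomposition; so some bag has ≥ 4 vertices and tw(G) ≥ 3. Hence tw(G) = 3 exactly.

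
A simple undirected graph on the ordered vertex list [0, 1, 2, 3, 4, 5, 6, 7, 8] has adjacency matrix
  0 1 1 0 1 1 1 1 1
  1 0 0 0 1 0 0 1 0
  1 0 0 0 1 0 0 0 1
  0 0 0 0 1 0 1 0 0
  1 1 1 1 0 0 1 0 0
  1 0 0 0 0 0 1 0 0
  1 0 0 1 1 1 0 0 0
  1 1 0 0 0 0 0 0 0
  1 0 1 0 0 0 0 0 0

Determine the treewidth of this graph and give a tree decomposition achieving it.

Each bag holds 3 vertices, so the decomposition has width 2, which upper-bounds the treewidth. On the other hand G contains the 3-clique {0, 2, 8}. A clique must lie in a single bag of any decomposition, so no decomposition can have width below 2. Combining the bounds, tw(G) = 2.

Treewidth 2.
Bags: B1 = {0, 2, 4}  B2 = {0, 1, 4}  B3 = {0, 4, 6}  B4 = {0, 2, 8}  B5 = {0, 1, 7}  B6 = {0, 5, 6}  B7 = {3, 4, 6}
Tree: B1–B2, B2–B3, B1–B4, B2–B5, B3–B6, B3–B7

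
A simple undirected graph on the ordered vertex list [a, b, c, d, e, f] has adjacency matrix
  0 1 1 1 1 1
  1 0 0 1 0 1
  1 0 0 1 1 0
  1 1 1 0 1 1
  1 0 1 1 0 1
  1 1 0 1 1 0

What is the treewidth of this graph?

A width-3 tree decomposition is:
Bags: B1 = {a, d, e, f}  B2 = {a, b, d, f}  B3 = {a, c, d, e}
Tree: B1–B2, B1–B3
Every bag has size at most 4, so the width is 4 − 1 = 3 and tw(G) ≤ 3. Conversely, {a, c, d, e} is a clique of size 4, and the vertices of any clique must share a bag in every tree decomposition; so some bag has ≥ 4 vertices and tw(G) ≥ 3. The upper and lower bounds meet at 3, so that is the treewidth.

3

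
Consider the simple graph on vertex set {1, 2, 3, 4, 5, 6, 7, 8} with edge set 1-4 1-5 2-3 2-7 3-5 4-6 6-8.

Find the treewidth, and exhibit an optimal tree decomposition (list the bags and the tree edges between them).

Treewidth 1.
Bags: B1 = {2, 7}  B2 = {2, 3}  B3 = {3, 5}  B4 = {1, 5}  B5 = {1, 4}  B6 = {4, 6}  B7 = {6, 8}
Tree: B1–B2, B2–B3, B3–B4, B4–B5, B5–B6, B6–B7

Every bag has size at most 2, so the width is 2 − 1 = 1 and tw(G) ≤ 1. Any graph with an edge has treewidth ≥ 1, and G has the edge 7–2. Therefore the treewidth is 1.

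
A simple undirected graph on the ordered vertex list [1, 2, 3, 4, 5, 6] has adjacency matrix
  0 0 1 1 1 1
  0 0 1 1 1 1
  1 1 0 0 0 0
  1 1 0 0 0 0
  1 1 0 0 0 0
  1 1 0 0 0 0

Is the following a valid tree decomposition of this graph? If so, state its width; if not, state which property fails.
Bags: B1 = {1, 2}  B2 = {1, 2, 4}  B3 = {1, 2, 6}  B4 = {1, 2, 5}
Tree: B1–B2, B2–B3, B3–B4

A tree decomposition must satisfy three properties: every vertex lies in some bag; for every edge, both endpoints lie together in some bag; and for every vertex, the bags containing it form a connected subtree. Here vertex 3 appears in no bag, so the decomposition is invalid.

No — vertex 3 appears in no bag.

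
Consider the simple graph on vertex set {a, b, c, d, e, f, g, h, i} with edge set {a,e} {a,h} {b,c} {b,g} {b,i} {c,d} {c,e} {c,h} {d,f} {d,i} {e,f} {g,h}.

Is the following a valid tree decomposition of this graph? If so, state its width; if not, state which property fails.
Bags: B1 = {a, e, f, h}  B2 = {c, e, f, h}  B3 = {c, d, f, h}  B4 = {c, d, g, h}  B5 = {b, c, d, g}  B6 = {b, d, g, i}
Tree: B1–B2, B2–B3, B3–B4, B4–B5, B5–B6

Every vertex of G appears in some bag (union = {a, b, c, d, e, f, g, h, i}); every edge is covered by a bag; and for each vertex v the set of bags containing v is connected in the bag tree. The decomposition is therefore valid. The largest bag has 4 vertices, so the width is 3.

Yes; width 3.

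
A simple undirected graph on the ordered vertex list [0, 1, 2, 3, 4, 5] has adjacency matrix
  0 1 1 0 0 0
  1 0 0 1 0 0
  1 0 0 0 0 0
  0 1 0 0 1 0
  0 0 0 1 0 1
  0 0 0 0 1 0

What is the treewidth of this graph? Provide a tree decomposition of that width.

Treewidth 1.
Bags: B1 = {0, 2}  B2 = {0, 1}  B3 = {1, 3}  B4 = {3, 4}  B5 = {4, 5}
Tree: B1–B2, B2–B3, B3–B4, B4–B5

Every bag has size at most 2, so the width is 2 − 1 = 1 and tw(G) ≤ 1. Any graph with an edge has treewidth ≥ 1, and G has the edge 2–0. Therefore the treewidth is 1.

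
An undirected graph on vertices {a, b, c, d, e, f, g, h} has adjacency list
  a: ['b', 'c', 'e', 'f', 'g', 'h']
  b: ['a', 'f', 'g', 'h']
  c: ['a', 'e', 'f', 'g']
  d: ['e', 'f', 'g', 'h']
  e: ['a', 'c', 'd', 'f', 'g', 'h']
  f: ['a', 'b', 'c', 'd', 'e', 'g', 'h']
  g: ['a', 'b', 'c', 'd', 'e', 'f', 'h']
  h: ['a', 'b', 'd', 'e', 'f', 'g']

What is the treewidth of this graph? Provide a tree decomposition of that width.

The largest bag has 5 vertices, giving width 4; this decomposition certifies tw(G) ≤ 4. Conversely, {d, e, f, g, h} is a clique of size 5, and the vertices of any clique must share a bag in every tree decomposition; so some bag has ≥ 5 vertices and tw(G) ≥ 4. Combining the bounds, tw(G) = 4.

Treewidth 4.
One optimal decomposition is:
Bags: B1 = {a, b, f, g, h}  B2 = {a, e, f, g, h}  B3 = {d, e, f, g, h}  B4 = {a, c, e, f, g}
Tree: B1–B2, B2–B3, B2–B4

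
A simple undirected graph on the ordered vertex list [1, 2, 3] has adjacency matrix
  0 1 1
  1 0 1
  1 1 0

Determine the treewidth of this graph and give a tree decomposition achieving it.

Treewidth 2.
One such decomposition:
Bags: B1 = {1, 2, 3}
Tree: (single bag)

A single bag containing all 3 vertices is trivially a valid decomposition of width 2. For the lower bound, the 3 vertices {1, 2, 3} are pairwise adjacent, and any tree decomposition puts a clique entirely inside one bag — forcing width ≥ 2. Combining the bounds, tw(G) = 2.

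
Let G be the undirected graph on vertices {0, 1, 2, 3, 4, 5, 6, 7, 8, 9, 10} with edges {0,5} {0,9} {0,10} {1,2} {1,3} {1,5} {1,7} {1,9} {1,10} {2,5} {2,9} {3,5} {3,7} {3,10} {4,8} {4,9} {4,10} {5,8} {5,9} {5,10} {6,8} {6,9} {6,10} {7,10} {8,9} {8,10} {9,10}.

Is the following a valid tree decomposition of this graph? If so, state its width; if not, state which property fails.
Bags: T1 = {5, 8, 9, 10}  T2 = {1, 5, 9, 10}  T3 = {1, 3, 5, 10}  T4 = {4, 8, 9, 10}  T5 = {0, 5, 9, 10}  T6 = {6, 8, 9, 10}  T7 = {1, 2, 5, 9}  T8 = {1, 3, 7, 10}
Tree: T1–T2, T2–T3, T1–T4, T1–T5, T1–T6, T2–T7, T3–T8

Every vertex of G appears in some bag (union = {0, 1, 2, 3, 4, 5, 6, 7, 8, 9, 10}); every edge is covered by a bag; and for each vertex v the set of bags containing v is connected in the bag tree. The decomposition is therefore valid. The largest bag has 4 vertices, so the width is 3.

Yes; width 3.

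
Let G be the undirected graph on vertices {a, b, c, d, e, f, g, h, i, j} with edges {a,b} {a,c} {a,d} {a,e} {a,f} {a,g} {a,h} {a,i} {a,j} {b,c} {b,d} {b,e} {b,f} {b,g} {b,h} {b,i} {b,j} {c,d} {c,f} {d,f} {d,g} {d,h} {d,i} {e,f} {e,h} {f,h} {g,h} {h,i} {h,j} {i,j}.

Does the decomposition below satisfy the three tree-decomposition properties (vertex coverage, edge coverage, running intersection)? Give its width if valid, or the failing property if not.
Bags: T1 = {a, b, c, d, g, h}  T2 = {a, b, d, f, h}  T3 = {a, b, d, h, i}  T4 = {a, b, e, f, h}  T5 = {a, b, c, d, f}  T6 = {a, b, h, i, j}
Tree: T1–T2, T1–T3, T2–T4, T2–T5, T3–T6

No — bags containing vertex c are not connected in the tree.

A tree decomposition must satisfy three properties: every vertex lies in some bag; for every edge, both endpoints lie together in some bag; and for every vertex, the bags containing it form a connected subtree. Here bags containing vertex c are not connected in the tree, so the decomposition is invalid.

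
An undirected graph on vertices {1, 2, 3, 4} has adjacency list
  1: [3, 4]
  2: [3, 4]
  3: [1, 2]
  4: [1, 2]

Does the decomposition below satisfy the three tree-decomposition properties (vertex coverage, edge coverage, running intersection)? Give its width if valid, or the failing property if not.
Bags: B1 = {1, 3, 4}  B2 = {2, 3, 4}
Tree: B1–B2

Every vertex of G appears in some bag (union = {1, 2, 3, 4}); every edge is covered by a bag; and for each vertex v the set of bags containing v is connected in the bag tree. The decomposition is therefore valid. The largest bag has 3 vertices, so the width is 2.

Yes; width 2.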